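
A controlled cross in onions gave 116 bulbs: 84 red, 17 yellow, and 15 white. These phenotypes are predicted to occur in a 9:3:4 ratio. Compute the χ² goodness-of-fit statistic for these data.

13.184

The 9:3:4 ratio has 16 parts, so with N = 116 the expected counts are:
  red: 116 × 9/16 = 65.25
  yellow: 116 × 3/16 = 21.75
  white: 116 × 4/16 = 29
χ² = Σ (O − E)² / E
  red: (84 − 65.25)² / 65.25 = 5.3879
  yellow: (17 − 21.75)² / 21.75 = 1.0374
  white: (15 − 29)² / 29 = 6.7586
χ² = 5.3879 + 1.0374 + 6.7586 = 13.1839 ≈ 13.184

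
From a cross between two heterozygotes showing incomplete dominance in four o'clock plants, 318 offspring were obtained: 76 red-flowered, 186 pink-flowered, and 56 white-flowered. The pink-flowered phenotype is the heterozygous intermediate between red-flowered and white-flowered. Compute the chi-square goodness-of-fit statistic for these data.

11.686

With incomplete dominance, a heterozygote × heterozygote cross gives a 1:2:1 phenotypic ratio.
Expected counts for N = 318 under a 1:2:1 ratio (total parts = 4):
  red-flowered: 318 × 1/4 = 79.5
  pink-flowered: 318 × 2/4 = 159
  white-flowered: 318 × 1/4 = 79.5
χ² = Σ (O − E)² / E
  red-flowered: (76 − 79.5)² / 79.5 = 0.1541
  pink-flowered: (186 − 159)² / 159 = 4.5849
  white-flowered: (56 − 79.5)² / 79.5 = 6.9465
χ² = 0.1541 + 4.5849 + 6.9465 = 11.6855 ≈ 11.686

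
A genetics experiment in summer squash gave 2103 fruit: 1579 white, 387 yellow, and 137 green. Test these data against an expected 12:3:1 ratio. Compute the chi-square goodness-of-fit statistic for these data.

Total ratio parts = 16. Expected numbers out of 2103:
  white: 2103 × 12/16 = 1577.25
  yellow: 2103 × 3/16 = 394.3125
  green: 2103 × 1/16 = 131.4375
χ² = Σ (O − E)² / E
  white: (1579 − 1577.25)² / 1577.25 = 0.0019
  yellow: (387 − 394.3125)² / 394.3125 = 0.1356
  green: (137 − 131.4375)² / 131.4375 = 0.2354
χ² = 0.0019 + 0.1356 + 0.2354 = 0.3729 ≈ 0.373

0.373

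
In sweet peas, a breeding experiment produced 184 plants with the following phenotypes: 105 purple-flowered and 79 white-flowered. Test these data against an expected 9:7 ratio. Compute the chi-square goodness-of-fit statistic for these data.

Total ratio parts = 16. Expected numbers out of 184:
  purple-flowered: 184 × 9/16 = 103.5
  white-flowered: 184 × 7/16 = 80.5
χ² = Σ (O − E)² / E
  purple-flowered: (105 − 103.5)² / 103.5 = 0.0217
  white-flowered: (79 − 80.5)² / 80.5 = 0.0280
χ² = 0.0217 + 0.0280 = 0.0497 ≈ 0.050

0.050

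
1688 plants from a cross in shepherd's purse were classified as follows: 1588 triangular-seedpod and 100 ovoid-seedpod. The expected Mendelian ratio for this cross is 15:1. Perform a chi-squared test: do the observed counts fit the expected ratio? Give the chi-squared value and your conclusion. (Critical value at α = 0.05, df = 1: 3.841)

0.306; consistent

Under the 15:1 hypothesis (Σ ratio = 16, N = 1688):
  triangular-seedpod: 1688 × 15/16 = 1582.5
  ovoid-seedpod: 1688 × 1/16 = 105.5
χ² = Σ (O − E)² / E
  triangular-seedpod: (1588 − 1582.5)² / 1582.5 = 0.0191
  ovoid-seedpod: (100 − 105.5)² / 105.5 = 0.2867
χ² = 0.0191 + 0.2867 = 0.3058 ≈ 0.306
Degrees of freedom = 2 − 1 = 1; critical value at α = 0.05 is 3.841.
Since 0.306 < 3.841, we fail to reject the null hypothesis — the data are consistent with the 15:1 ratio.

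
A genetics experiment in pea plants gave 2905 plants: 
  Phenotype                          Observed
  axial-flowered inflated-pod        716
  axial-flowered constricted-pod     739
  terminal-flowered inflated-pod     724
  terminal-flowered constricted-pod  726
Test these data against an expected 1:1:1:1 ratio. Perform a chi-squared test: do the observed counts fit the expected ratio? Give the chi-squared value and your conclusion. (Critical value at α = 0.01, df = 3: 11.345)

0.376; consistent

Total ratio parts = 4. Expected numbers out of 2905:
  axial-flowered inflated-pod: 2905 × 1/4 = 726.25
  axial-flowered constricted-pod: 2905 × 1/4 = 726.25
  terminal-flowered inflated-pod: 2905 × 1/4 = 726.25
  terminal-flowered constricted-pod: 2905 × 1/4 = 726.25
χ² = Σ (O − E)² / E
  axial-flowered inflated-pod: (716 − 726.25)² / 726.25 = 0.1447
  axial-flowered constricted-pod: (739 − 726.25)² / 726.25 = 0.2238
  terminal-flowered inflated-pod: (724 − 726.25)² / 726.25 = 0.0070
  terminal-flowered constricted-pod: (726 − 726.25)² / 726.25 = 0.0001
χ² = 0.1447 + 0.2238 + 0.0070 + 0.0001 = 0.3756 ≈ 0.376
Degrees of freedom = 4 − 1 = 3; critical value at α = 0.01 is 11.345.
Since 0.376 < 11.345, we fail to reject the null hypothesis — the data are consistent with the 1:1:1:1 ratio.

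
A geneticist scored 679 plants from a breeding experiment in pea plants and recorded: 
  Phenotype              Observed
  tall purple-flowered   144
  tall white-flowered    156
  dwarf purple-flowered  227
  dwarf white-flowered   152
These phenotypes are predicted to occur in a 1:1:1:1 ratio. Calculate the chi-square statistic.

Expected counts for N = 679 under a 1:1:1:1 ratio (total parts = 4):
  tall purple-flowered: 679 × 1/4 = 169.75
  tall white-flowered: 679 × 1/4 = 169.75
  dwarf purple-flowered: 679 × 1/4 = 169.75
  dwarf white-flowered: 679 × 1/4 = 169.75
χ² = Σ (O − E)² / E
  tall purple-flowered: (144 − 169.75)² / 169.75 = 3.9061
  tall white-flowered: (156 − 169.75)² / 169.75 = 1.1138
  dwarf purple-flowered: (227 − 169.75)² / 169.75 = 19.3082
  dwarf white-flowered: (152 − 169.75)² / 169.75 = 1.8560
χ² = 3.9061 + 1.1138 + 19.3082 + 1.8560 = 26.1841 ≈ 26.184

26.184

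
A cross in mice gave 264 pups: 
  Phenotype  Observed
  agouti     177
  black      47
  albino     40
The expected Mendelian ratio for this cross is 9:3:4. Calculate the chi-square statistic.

The 9:3:4 ratio has 16 parts, so with N = 264 the expected counts are:
  agouti: 264 × 9/16 = 148.5
  black: 264 × 3/16 = 49.5
  albino: 264 × 4/16 = 66
χ² = Σ (O − E)² / E
  agouti: (177 − 148.5)² / 148.5 = 5.4697
  black: (47 − 49.5)² / 49.5 = 0.1263
  albino: (40 − 66)² / 66 = 10.2424
χ² = 5.4697 + 0.1263 + 10.2424 = 15.8384 ≈ 15.838

15.838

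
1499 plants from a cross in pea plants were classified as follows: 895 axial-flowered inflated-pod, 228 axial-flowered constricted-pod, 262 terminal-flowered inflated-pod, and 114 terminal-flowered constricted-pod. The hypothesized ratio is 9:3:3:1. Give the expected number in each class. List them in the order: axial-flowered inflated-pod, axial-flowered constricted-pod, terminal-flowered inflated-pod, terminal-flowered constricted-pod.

Expected counts for N = 1499 under a 9:3:3:1 ratio (total parts = 16):
  axial-flowered inflated-pod: 1499 × 9/16 = 843.1875
  axial-flowered constricted-pod: 1499 × 3/16 = 281.0625
  terminal-flowered inflated-pod: 1499 × 3/16 = 281.0625
  terminal-flowered constricted-pod: 1499 × 1/16 = 93.6875

843.1875, 281.0625, 281.0625, 93.6875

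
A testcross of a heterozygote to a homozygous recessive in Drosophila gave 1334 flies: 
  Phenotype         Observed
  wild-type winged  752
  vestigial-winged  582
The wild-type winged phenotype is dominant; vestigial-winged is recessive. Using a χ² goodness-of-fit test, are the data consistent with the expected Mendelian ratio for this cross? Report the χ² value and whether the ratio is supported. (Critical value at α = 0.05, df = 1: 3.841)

A testcross of a heterozygote (Aa × aa) gives a 1:1 phenotypic ratio.
The 1:1 ratio has 2 parts, so with N = 1334 the expected counts are:
  wild-type winged: 1334 × 1/2 = 667
  vestigial-winged: 1334 × 1/2 = 667
χ² = Σ (O − E)² / E
  wild-type winged: (752 − 667)² / 667 = 10.8321
  vestigial-winged: (582 − 667)² / 667 = 10.8321
χ² = 10.8321 + 10.8321 = 21.6642 ≈ 21.664
Degrees of freedom = 2 − 1 = 1; critical value at α = 0.05 is 3.841.
Since 21.664 > 3.841, we reject the null hypothesis — the data do not fit the 1:1 ratio.

21.664; not consistent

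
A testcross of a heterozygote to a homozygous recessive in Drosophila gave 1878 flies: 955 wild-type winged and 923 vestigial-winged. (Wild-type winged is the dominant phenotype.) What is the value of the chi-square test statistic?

0.545

A testcross of a heterozygote (Aa × aa) gives a 1:1 phenotypic ratio.
Total ratio parts = 2. Expected numbers out of 1878:
  wild-type winged: 1878 × 1/2 = 939
  vestigial-winged: 1878 × 1/2 = 939
χ² = Σ (O − E)² / E
  wild-type winged: (955 − 939)² / 939 = 0.2726
  vestigial-winged: (923 − 939)² / 939 = 0.2726
χ² = 0.2726 + 0.2726 = 0.5452 ≈ 0.545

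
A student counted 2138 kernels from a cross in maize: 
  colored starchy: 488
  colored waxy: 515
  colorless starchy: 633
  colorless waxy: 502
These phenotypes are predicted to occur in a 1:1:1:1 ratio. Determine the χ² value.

24.885

Total ratio parts = 4. Expected numbers out of 2138:
  colored starchy: 2138 × 1/4 = 534.5
  colored waxy: 2138 × 1/4 = 534.5
  colorless starchy: 2138 × 1/4 = 534.5
  colorless waxy: 2138 × 1/4 = 534.5
χ² = Σ (O − E)² / E
  colored starchy: (488 − 534.5)² / 534.5 = 4.0454
  colored waxy: (515 − 534.5)² / 534.5 = 0.7114
  colorless starchy: (633 − 534.5)² / 534.5 = 18.1520
  colorless waxy: (502 − 534.5)² / 534.5 = 1.9761
χ² = 4.0454 + 0.7114 + 18.1520 + 1.9761 = 24.8849 ≈ 24.885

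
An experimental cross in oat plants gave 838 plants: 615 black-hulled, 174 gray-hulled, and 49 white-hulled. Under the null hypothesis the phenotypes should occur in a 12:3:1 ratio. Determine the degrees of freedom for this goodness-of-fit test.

2

A goodness-of-fit test with 3 phenotype classes has df = 3 − 1 = 2.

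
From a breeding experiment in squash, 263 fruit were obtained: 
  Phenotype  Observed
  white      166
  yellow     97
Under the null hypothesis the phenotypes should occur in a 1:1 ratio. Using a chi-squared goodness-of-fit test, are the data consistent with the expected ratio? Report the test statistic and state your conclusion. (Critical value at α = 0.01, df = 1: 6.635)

Total ratio parts = 2. Expected numbers out of 263:
  white: 263 × 1/2 = 131.5
  yellow: 263 × 1/2 = 131.5
χ² = Σ (O − E)² / E
  white: (166 − 131.5)² / 131.5 = 9.0513
  yellow: (97 − 131.5)² / 131.5 = 9.0513
χ² = 9.0513 + 9.0513 = 18.1026 ≈ 18.103
Degrees of freedom = 2 − 1 = 1; critical value at α = 0.01 is 6.635.
Since 18.103 > 6.635, we reject the null hypothesis — the data do not fit the 1:1 ratio.

18.103; not consistent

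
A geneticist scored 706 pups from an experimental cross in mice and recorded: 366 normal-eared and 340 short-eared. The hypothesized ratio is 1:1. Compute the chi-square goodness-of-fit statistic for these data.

Total ratio parts = 2. Expected numbers out of 706:
  normal-eared: 706 × 1/2 = 353
  short-eared: 706 × 1/2 = 353
χ² = Σ (O − E)² / E
  normal-eared: (366 − 353)² / 353 = 0.4788
  short-eared: (340 − 353)² / 353 = 0.4788
χ² = 0.4788 + 0.4788 = 0.9576 ≈ 0.958

0.958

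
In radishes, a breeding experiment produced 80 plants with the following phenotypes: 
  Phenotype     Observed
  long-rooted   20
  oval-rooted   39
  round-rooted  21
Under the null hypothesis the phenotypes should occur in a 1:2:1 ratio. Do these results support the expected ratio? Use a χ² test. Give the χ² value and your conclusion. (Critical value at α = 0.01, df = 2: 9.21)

The 1:2:1 ratio has 4 parts, so with N = 80 the expected counts are:
  long-rooted: 80 × 1/4 = 20
  oval-rooted: 80 × 2/4 = 40
  round-rooted: 80 × 1/4 = 20
χ² = Σ (O − E)² / E
  long-rooted: (20 − 20)² / 20 = 0.0000
  oval-rooted: (39 − 40)² / 40 = 0.0250
  round-rooted: (21 − 20)² / 20 = 0.0500
χ² = 0.0000 + 0.0250 + 0.0500 = 0.075
Degrees of freedom = 3 − 1 = 2; critical value at α = 0.01 is 9.21.
Since 0.075 < 9.21, we fail to reject the null hypothesis — the data are consistent with the 1:2:1 ratio.

0.075; consistent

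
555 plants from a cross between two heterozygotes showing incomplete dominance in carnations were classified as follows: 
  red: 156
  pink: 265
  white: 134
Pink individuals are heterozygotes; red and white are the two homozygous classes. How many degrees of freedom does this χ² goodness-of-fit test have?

2

With incomplete dominance, a heterozygote × heterozygote cross gives a 1:2:1 phenotypic ratio.
A goodness-of-fit test with 3 phenotype classes has df = 3 − 1 = 2.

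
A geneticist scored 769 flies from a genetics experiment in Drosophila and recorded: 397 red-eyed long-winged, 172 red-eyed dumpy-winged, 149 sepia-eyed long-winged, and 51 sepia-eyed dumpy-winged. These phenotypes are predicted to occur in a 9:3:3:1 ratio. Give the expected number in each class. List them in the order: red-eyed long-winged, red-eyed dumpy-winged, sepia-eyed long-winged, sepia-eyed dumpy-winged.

Expected counts for N = 769 under a 9:3:3:1 ratio (total parts = 16):
  red-eyed long-winged: 769 × 9/16 = 432.5625
  red-eyed dumpy-winged: 769 × 3/16 = 144.1875
  sepia-eyed long-winged: 769 × 3/16 = 144.1875
  sepia-eyed dumpy-winged: 769 × 1/16 = 48.0625

432.5625, 144.1875, 144.1875, 48.0625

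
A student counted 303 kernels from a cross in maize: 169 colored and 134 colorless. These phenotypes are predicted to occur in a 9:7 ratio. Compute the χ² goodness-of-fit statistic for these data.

Expected counts for N = 303 under a 9:7 ratio (total parts = 16):
  colored: 303 × 9/16 = 170.4375
  colorless: 303 × 7/16 = 132.5625
χ² = Σ (O − E)² / E
  colored: (169 − 170.4375)² / 170.4375 = 0.0121
  colorless: (134 − 132.5625)² / 132.5625 = 0.0156
χ² = 0.0121 + 0.0156 = 0.0277 ≈ 0.028

0.028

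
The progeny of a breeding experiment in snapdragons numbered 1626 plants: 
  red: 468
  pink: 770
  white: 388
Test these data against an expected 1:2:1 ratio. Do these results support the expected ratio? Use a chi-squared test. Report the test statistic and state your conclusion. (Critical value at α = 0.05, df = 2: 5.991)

12.421; not consistent

The 1:2:1 ratio has 4 parts, so with N = 1626 the expected counts are:
  red: 1626 × 1/4 = 406.5
  pink: 1626 × 2/4 = 813
  white: 1626 × 1/4 = 406.5
χ² = Σ (O − E)² / E
  red: (468 − 406.5)² / 406.5 = 9.3044
  pink: (770 − 813)² / 813 = 2.2743
  white: (388 − 406.5)² / 406.5 = 0.8419
χ² = 9.3044 + 2.2743 + 0.8419 = 12.4206 ≈ 12.421
Degrees of freedom = 3 − 1 = 2; critical value at α = 0.05 is 5.991.
Since 12.421 > 5.991, we reject the null hypothesis — the data do not fit the 1:2:1 ratio.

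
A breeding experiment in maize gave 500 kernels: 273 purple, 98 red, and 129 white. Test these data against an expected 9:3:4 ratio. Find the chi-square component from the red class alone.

The 9:3:4 ratio has 16 parts, so with N = 500 the expected counts are:
  purple: 500 × 9/16 = 281.25
  red: 500 × 3/16 = 93.75
  white: 500 × 4/16 = 125
Contribution of red: (98 − 93.75)² / 93.75 = 0.1927

0.193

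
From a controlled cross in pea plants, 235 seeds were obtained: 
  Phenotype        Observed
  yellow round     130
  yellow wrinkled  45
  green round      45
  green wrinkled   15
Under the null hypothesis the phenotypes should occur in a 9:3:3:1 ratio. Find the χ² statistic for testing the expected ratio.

0.083

The 9:3:3:1 ratio has 16 parts, so with N = 235 the expected counts are:
  yellow round: 235 × 9/16 = 132.1875
  yellow wrinkled: 235 × 3/16 = 44.0625
  green round: 235 × 3/16 = 44.0625
  green wrinkled: 235 × 1/16 = 14.6875
χ² = Σ (O − E)² / E
  yellow round: (130 − 132.1875)² / 132.1875 = 0.0362
  yellow wrinkled: (45 − 44.0625)² / 44.0625 = 0.0199
  green round: (45 − 44.0625)² / 44.0625 = 0.0199
  green wrinkled: (15 − 14.6875)² / 14.6875 = 0.0066
χ² = 0.0362 + 0.0199 + 0.0199 + 0.0066 = 0.0826 ≈ 0.083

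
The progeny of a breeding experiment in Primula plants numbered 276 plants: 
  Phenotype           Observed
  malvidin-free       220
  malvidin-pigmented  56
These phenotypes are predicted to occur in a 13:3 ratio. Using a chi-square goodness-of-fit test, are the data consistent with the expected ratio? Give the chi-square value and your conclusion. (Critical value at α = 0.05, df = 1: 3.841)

Expected counts for N = 276 under a 13:3 ratio (total parts = 16):
  malvidin-free: 276 × 13/16 = 224.25
  malvidin-pigmented: 276 × 3/16 = 51.75
χ² = Σ (O − E)² / E
  malvidin-free: (220 − 224.25)² / 224.25 = 0.0805
  malvidin-pigmented: (56 − 51.75)² / 51.75 = 0.3490
χ² = 0.0805 + 0.3490 = 0.4295 ≈ 0.430
Degrees of freedom = 2 − 1 = 1; critical value at α = 0.05 is 3.841.
Since 0.430 < 3.841, we fail to reject the null hypothesis — the data are consistent with the 13:3 ratio.

0.430; consistent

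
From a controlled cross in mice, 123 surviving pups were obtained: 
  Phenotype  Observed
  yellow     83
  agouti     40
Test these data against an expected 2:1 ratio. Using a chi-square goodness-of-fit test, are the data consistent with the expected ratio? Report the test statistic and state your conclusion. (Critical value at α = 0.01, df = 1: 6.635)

Expected counts for N = 123 under a 2:1 ratio (total parts = 3):
  yellow: 123 × 2/3 = 82
  agouti: 123 × 1/3 = 41
χ² = Σ (O − E)² / E
  yellow: (83 − 82)² / 82 = 0.0122
  agouti: (40 − 41)² / 41 = 0.0244
χ² = 0.0122 + 0.0244 = 0.0366 ≈ 0.037
Degrees of freedom = 2 − 1 = 1; critical value at α = 0.01 is 6.635.
Since 0.037 < 6.635, we fail to reject the null hypothesis — the data are consistent with the 2:1 ratio.

0.037; consistent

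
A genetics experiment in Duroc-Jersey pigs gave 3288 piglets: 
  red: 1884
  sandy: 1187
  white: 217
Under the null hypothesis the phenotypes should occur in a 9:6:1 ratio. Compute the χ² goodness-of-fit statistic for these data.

Expected counts for N = 3288 under a 9:6:1 ratio (total parts = 16):
  red: 3288 × 9/16 = 1849.5
  sandy: 3288 × 6/16 = 1233
  white: 3288 × 1/16 = 205.5
χ² = Σ (O − E)² / E
  red: (1884 − 1849.5)² / 1849.5 = 0.6436
  sandy: (1187 − 1233)² / 1233 = 1.7161
  white: (217 − 205.5)² / 205.5 = 0.6436
χ² = 0.6436 + 1.7161 + 0.6436 = 3.0033 ≈ 3.003

3.003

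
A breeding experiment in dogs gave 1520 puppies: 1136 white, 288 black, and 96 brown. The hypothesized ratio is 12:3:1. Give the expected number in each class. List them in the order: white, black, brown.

Expected counts for N = 1520 under a 12:3:1 ratio (total parts = 16):
  white: 1520 × 12/16 = 1140
  black: 1520 × 3/16 = 285
  brown: 1520 × 1/16 = 95

1140, 285, 95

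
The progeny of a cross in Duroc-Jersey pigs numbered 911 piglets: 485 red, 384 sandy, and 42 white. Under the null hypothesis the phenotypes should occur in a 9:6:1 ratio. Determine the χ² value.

10.644

Under the 9:6:1 hypothesis (Σ ratio = 16, N = 911):
  red: 911 × 9/16 = 512.4375
  sandy: 911 × 6/16 = 341.625
  white: 911 × 1/16 = 56.9375
χ² = Σ (O − E)² / E
  red: (485 − 512.4375)² / 512.4375 = 1.4691
  sandy: (384 − 341.625)² / 341.625 = 5.2562
  white: (42 − 56.9375)² / 56.9375 = 3.9188
χ² = 1.4691 + 5.2562 + 3.9188 = 10.6441 ≈ 10.644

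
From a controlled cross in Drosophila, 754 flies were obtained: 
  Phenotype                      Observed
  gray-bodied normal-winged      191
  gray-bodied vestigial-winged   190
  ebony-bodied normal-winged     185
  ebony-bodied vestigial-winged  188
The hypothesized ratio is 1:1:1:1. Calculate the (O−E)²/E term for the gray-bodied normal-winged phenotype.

0.033

Expected counts for N = 754 under a 1:1:1:1 ratio (total parts = 4):
  gray-bodied normal-winged: 754 × 1/4 = 188.5
  gray-bodied vestigial-winged: 754 × 1/4 = 188.5
  ebony-bodied normal-winged: 754 × 1/4 = 188.5
  ebony-bodied vestigial-winged: 754 × 1/4 = 188.5
Contribution of gray-bodied normal-winged: (191 − 188.5)² / 188.5 = 0.0332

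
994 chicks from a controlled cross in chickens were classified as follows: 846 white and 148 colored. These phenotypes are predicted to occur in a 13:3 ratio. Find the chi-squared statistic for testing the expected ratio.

Total ratio parts = 16. Expected numbers out of 994:
  white: 994 × 13/16 = 807.625
  colored: 994 × 3/16 = 186.375
χ² = Σ (O − E)² / E
  white: (846 − 807.625)² / 807.625 = 1.8234
  colored: (148 − 186.375)² / 186.375 = 7.9015
χ² = 1.8234 + 7.9015 = 9.7249 ≈ 9.725

9.725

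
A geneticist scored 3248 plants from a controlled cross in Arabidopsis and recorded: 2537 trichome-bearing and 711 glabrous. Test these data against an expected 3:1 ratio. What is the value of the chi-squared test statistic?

16.750

The 3:1 ratio has 4 parts, so with N = 3248 the expected counts are:
  trichome-bearing: 3248 × 3/4 = 2436
  glabrous: 3248 × 1/4 = 812
χ² = Σ (O − E)² / E
  trichome-bearing: (2537 − 2436)² / 2436 = 4.1876
  glabrous: (711 − 812)² / 812 = 12.5628
χ² = 4.1876 + 12.5628 = 16.7504 ≈ 16.750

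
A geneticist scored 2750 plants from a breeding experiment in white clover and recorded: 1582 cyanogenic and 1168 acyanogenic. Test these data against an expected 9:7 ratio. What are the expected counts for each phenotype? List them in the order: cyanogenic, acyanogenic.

Under the 9:7 hypothesis (Σ ratio = 16, N = 2750):
  cyanogenic: 2750 × 9/16 = 1546.875
  acyanogenic: 2750 × 7/16 = 1203.125

1546.875, 1203.125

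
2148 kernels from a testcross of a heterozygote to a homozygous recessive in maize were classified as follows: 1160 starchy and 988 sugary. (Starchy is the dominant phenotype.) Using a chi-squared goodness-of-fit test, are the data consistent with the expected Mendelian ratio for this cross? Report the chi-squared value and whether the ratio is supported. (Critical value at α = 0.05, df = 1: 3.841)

A testcross of a heterozygote (Aa × aa) gives a 1:1 phenotypic ratio.
Expected counts for N = 2148 under a 1:1 ratio (total parts = 2):
  starchy: 2148 × 1/2 = 1074
  sugary: 2148 × 1/2 = 1074
χ² = Σ (O − E)² / E
  starchy: (1160 − 1074)² / 1074 = 6.8864
  sugary: (988 − 1074)² / 1074 = 6.8864
χ² = 6.8864 + 6.8864 = 13.7728 ≈ 13.773
Degrees of freedom = 2 − 1 = 1; critical value at α = 0.05 is 3.841.
Since 13.773 > 3.841, we reject the null hypothesis — the data do not fit the 1:1 ratio.

13.773; not consistent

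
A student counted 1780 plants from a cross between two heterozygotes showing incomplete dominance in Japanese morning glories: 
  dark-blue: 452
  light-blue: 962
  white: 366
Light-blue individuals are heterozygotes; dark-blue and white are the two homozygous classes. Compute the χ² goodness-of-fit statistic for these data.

19.960

With incomplete dominance, a heterozygote × heterozygote cross gives a 1:2:1 phenotypic ratio.
Expected counts for N = 1780 under a 1:2:1 ratio (total parts = 4):
  dark-blue: 1780 × 1/4 = 445
  light-blue: 1780 × 2/4 = 890
  white: 1780 × 1/4 = 445
χ² = Σ (O − E)² / E
  dark-blue: (452 − 445)² / 445 = 0.1101
  light-blue: (962 − 890)² / 890 = 5.8247
  white: (366 − 445)² / 445 = 14.0247
χ² = 0.1101 + 5.8247 + 14.0247 = 19.9595 ≈ 19.960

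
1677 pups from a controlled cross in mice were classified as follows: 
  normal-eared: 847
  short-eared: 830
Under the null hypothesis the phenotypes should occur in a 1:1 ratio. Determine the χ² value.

Total ratio parts = 2. Expected numbers out of 1677:
  normal-eared: 1677 × 1/2 = 838.5
  short-eared: 1677 × 1/2 = 838.5
χ² = Σ (O − E)² / E
  normal-eared: (847 − 838.5)² / 838.5 = 0.0862
  short-eared: (830 − 838.5)² / 838.5 = 0.0862
χ² = 0.0862 + 0.0862 = 0.1724 ≈ 0.172

0.172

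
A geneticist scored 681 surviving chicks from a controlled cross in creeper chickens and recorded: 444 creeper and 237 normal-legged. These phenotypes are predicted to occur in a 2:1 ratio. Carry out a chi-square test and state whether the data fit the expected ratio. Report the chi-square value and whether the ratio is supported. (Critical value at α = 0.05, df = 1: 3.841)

0.661; consistent

Under the 2:1 hypothesis (Σ ratio = 3, N = 681):
  creeper: 681 × 2/3 = 454
  normal-legged: 681 × 1/3 = 227
χ² = Σ (O − E)² / E
  creeper: (444 − 454)² / 454 = 0.2203
  normal-legged: (237 − 227)² / 227 = 0.4405
χ² = 0.2203 + 0.4405 = 0.6608 ≈ 0.661
Degrees of freedom = 2 − 1 = 1; critical value at α = 0.05 is 3.841.
Since 0.661 < 3.841, we fail to reject the null hypothesis — the data are consistent with the 2:1 ratio.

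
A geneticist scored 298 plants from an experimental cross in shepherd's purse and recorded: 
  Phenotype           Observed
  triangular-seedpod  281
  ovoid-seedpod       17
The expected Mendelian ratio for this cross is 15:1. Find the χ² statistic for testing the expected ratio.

The 15:1 ratio has 16 parts, so with N = 298 the expected counts are:
  triangular-seedpod: 298 × 15/16 = 279.375
  ovoid-seedpod: 298 × 1/16 = 18.625
χ² = Σ (O − E)² / E
  triangular-seedpod: (281 − 279.375)² / 279.375 = 0.0095
  ovoid-seedpod: (17 − 18.625)² / 18.625 = 0.1418
χ² = 0.0095 + 0.1418 = 0.1513 ≈ 0.151

0.151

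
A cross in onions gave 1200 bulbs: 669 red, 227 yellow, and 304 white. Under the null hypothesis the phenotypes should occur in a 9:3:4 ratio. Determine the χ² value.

The 9:3:4 ratio has 16 parts, so with N = 1200 the expected counts are:
  red: 1200 × 9/16 = 675
  yellow: 1200 × 3/16 = 225
  white: 1200 × 4/16 = 300
χ² = Σ (O − E)² / E
  red: (669 − 675)² / 675 = 0.0533
  yellow: (227 − 225)² / 225 = 0.0178
  white: (304 − 300)² / 300 = 0.0533
χ² = 0.0533 + 0.0178 + 0.0533 = 0.1244 ≈ 0.124

0.124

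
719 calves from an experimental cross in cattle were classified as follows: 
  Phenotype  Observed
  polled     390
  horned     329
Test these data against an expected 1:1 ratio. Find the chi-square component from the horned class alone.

Total ratio parts = 2. Expected numbers out of 719:
  polled: 719 × 1/2 = 359.5
  horned: 719 × 1/2 = 359.5
Contribution of horned: (329 − 359.5)² / 359.5 = 2.5876

2.588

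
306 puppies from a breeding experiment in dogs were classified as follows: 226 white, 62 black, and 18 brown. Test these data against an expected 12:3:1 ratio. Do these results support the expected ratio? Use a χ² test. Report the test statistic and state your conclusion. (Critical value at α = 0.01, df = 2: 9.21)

Under the 12:3:1 hypothesis (Σ ratio = 16, N = 306):
  white: 306 × 12/16 = 229.5
  black: 306 × 3/16 = 57.375
  brown: 306 × 1/16 = 19.125
χ² = Σ (O − E)² / E
  white: (226 − 229.5)² / 229.5 = 0.0534
  black: (62 − 57.375)² / 57.375 = 0.3728
  brown: (18 − 19.125)² / 19.125 = 0.0662
χ² = 0.0534 + 0.3728 + 0.0662 = 0.4924 ≈ 0.492
Degrees of freedom = 3 − 1 = 2; critical value at α = 0.01 is 9.21.
Since 0.492 < 9.21, we fail to reject the null hypothesis — the data are consistent with the 12:3:1 ratio.

0.492; consistent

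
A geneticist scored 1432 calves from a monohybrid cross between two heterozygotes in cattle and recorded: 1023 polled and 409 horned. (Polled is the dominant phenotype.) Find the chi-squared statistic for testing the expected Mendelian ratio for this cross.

9.687

For a monohybrid cross between heterozygotes with complete dominance, the expected phenotypic ratio is 3:1.
The 3:1 ratio has 4 parts, so with N = 1432 the expected counts are:
  polled: 1432 × 3/4 = 1074
  horned: 1432 × 1/4 = 358
χ² = Σ (O − E)² / E
  polled: (1023 − 1074)² / 1074 = 2.4218
  horned: (409 − 358)² / 358 = 7.2654
χ² = 2.4218 + 7.2654 = 9.6872 ≈ 9.687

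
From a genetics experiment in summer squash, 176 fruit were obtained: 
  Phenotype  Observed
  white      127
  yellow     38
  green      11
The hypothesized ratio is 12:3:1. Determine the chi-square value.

Under the 12:3:1 hypothesis (Σ ratio = 16, N = 176):
  white: 176 × 12/16 = 132
  yellow: 176 × 3/16 = 33
  green: 176 × 1/16 = 11
χ² = Σ (O − E)² / E
  white: (127 − 132)² / 132 = 0.1894
  yellow: (38 − 33)² / 33 = 0.7576
  green: (11 − 11)² / 11 = 0.0000
χ² = 0.1894 + 0.7576 + 0.0000 = 0.947

0.947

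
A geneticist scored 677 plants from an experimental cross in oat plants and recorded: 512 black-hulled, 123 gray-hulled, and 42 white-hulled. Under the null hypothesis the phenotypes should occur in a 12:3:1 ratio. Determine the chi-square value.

0.160

Under the 12:3:1 hypothesis (Σ ratio = 16, N = 677):
  black-hulled: 677 × 12/16 = 507.75
  gray-hulled: 677 × 3/16 = 126.9375
  white-hulled: 677 × 1/16 = 42.3125
χ² = Σ (O − E)² / E
  black-hulled: (512 − 507.75)² / 507.75 = 0.0356
  gray-hulled: (123 − 126.9375)² / 126.9375 = 0.1221
  white-hulled: (42 − 42.3125)² / 42.3125 = 0.0023
χ² = 0.0356 + 0.1221 + 0.0023 = 0.160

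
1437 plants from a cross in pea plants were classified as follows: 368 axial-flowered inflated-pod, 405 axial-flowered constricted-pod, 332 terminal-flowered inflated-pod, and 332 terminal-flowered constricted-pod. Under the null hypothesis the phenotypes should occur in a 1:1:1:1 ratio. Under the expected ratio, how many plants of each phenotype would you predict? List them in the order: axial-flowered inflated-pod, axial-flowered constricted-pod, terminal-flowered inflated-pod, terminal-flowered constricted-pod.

The 1:1:1:1 ratio has 4 parts, so with N = 1437 the expected counts are:
  axial-flowered inflated-pod: 1437 × 1/4 = 359.25
  axial-flowered constricted-pod: 1437 × 1/4 = 359.25
  terminal-flowered inflated-pod: 1437 × 1/4 = 359.25
  terminal-flowered constricted-pod: 1437 × 1/4 = 359.25

359.25, 359.25, 359.25, 359.25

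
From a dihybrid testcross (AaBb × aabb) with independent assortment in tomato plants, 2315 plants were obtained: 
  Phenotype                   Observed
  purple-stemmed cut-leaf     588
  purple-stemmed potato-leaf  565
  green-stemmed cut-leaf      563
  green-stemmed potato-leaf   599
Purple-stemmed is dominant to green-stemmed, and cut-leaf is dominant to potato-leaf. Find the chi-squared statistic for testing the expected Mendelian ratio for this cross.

1.612

A dihybrid testcross with independent assortment gives a 1:1:1:1 ratio.
Under the 1:1:1:1 hypothesis (Σ ratio = 4, N = 2315):
  purple-stemmed cut-leaf: 2315 × 1/4 = 578.75
  purple-stemmed potato-leaf: 2315 × 1/4 = 578.75
  green-stemmed cut-leaf: 2315 × 1/4 = 578.75
  green-stemmed potato-leaf: 2315 × 1/4 = 578.75
χ² = Σ (O − E)² / E
  purple-stemmed cut-leaf: (588 − 578.75)² / 578.75 = 0.1478
  purple-stemmed potato-leaf: (565 − 578.75)² / 578.75 = 0.3267
  green-stemmed cut-leaf: (563 − 578.75)² / 578.75 = 0.4286
  green-stemmed potato-leaf: (599 − 578.75)² / 578.75 = 0.7085
χ² = 0.1478 + 0.3267 + 0.4286 + 0.7085 = 1.6116 ≈ 1.612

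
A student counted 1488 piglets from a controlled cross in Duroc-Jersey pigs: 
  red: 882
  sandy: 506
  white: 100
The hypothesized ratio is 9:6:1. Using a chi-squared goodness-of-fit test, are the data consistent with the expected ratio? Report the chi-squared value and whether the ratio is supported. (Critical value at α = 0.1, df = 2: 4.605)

7.792; not consistent

Total ratio parts = 16. Expected numbers out of 1488:
  red: 1488 × 9/16 = 837
  sandy: 1488 × 6/16 = 558
  white: 1488 × 1/16 = 93
χ² = Σ (O − E)² / E
  red: (882 − 837)² / 837 = 2.4194
  sandy: (506 − 558)² / 558 = 4.8459
  white: (100 − 93)² / 93 = 0.5269
χ² = 2.4194 + 4.8459 + 0.5269 = 7.7922 ≈ 7.792
Degrees of freedom = 3 − 1 = 2; critical value at α = 0.1 is 4.605.
Since 7.792 > 4.605, we reject the null hypothesis — the data do not fit the 9:6:1 ratio.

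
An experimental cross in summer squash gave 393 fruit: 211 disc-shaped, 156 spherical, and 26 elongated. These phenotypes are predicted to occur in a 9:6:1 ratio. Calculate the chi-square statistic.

The 9:6:1 ratio has 16 parts, so with N = 393 the expected counts are:
  disc-shaped: 393 × 9/16 = 221.0625
  spherical: 393 × 6/16 = 147.375
  elongated: 393 × 1/16 = 24.5625
χ² = Σ (O − E)² / E
  disc-shaped: (211 − 221.0625)² / 221.0625 = 0.4580
  spherical: (156 − 147.375)² / 147.375 = 0.5048
  elongated: (26 − 24.5625)² / 24.5625 = 0.0841
χ² = 0.4580 + 0.5048 + 0.0841 = 1.0469 ≈ 1.047

1.047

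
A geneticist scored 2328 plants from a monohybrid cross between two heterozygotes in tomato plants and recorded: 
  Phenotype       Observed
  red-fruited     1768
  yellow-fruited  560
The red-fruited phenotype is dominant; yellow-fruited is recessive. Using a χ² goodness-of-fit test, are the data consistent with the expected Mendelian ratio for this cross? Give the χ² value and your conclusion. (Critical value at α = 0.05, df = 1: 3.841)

1.109; consistent

For a monohybrid cross between heterozygotes with complete dominance, the expected phenotypic ratio is 3:1.
Under the 3:1 hypothesis (Σ ratio = 4, N = 2328):
  red-fruited: 2328 × 3/4 = 1746
  yellow-fruited: 2328 × 1/4 = 582
χ² = Σ (O − E)² / E
  red-fruited: (1768 − 1746)² / 1746 = 0.2772
  yellow-fruited: (560 − 582)² / 582 = 0.8316
χ² = 0.2772 + 0.8316 = 1.1088 ≈ 1.109
Degrees of freedom = 2 − 1 = 1; critical value at α = 0.05 is 3.841.
Since 1.109 < 3.841, we fail to reject the null hypothesis — the data are consistent with the 3:1 ratio.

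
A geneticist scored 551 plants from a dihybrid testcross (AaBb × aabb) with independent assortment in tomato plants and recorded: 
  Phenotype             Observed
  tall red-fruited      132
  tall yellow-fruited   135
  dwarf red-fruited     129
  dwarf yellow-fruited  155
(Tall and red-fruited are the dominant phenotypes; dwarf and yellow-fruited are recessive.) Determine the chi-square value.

A dihybrid testcross with independent assortment gives a 1:1:1:1 ratio.
Total ratio parts = 4. Expected numbers out of 551:
  tall red-fruited: 551 × 1/4 = 137.75
  tall yellow-fruited: 551 × 1/4 = 137.75
  dwarf red-fruited: 551 × 1/4 = 137.75
  dwarf yellow-fruited: 551 × 1/4 = 137.75
χ² = Σ (O − E)² / E
  tall red-fruited: (132 − 137.75)² / 137.75 = 0.2400
  tall yellow-fruited: (135 − 137.75)² / 137.75 = 0.0549
  dwarf red-fruited: (129 − 137.75)² / 137.75 = 0.5558
  dwarf yellow-fruited: (155 − 137.75)² / 137.75 = 2.1602
χ² = 0.2400 + 0.0549 + 0.5558 + 2.1602 = 3.0109 ≈ 3.011

3.011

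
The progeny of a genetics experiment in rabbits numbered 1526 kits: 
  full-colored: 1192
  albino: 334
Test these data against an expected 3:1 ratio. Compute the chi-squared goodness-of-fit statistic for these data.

7.886

Expected counts for N = 1526 under a 3:1 ratio (total parts = 4):
  full-colored: 1526 × 3/4 = 1144.5
  albino: 1526 × 1/4 = 381.5
χ² = Σ (O − E)² / E
  full-colored: (1192 − 1144.5)² / 1144.5 = 1.9714
  albino: (334 − 381.5)² / 381.5 = 5.9142
χ² = 1.9714 + 5.9142 = 7.8856 ≈ 7.886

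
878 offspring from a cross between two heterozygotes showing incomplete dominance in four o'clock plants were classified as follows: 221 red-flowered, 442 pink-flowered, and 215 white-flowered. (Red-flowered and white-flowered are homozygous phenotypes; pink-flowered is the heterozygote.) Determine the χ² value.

0.123

With incomplete dominance, a heterozygote × heterozygote cross gives a 1:2:1 phenotypic ratio.
The 1:2:1 ratio has 4 parts, so with N = 878 the expected counts are:
  red-flowered: 878 × 1/4 = 219.5
  pink-flowered: 878 × 2/4 = 439
  white-flowered: 878 × 1/4 = 219.5
χ² = Σ (O − E)² / E
  red-flowered: (221 − 219.5)² / 219.5 = 0.0103
  pink-flowered: (442 − 439)² / 439 = 0.0205
  white-flowered: (215 − 219.5)² / 219.5 = 0.0923
χ² = 0.0103 + 0.0205 + 0.0923 = 0.1231 ≈ 0.123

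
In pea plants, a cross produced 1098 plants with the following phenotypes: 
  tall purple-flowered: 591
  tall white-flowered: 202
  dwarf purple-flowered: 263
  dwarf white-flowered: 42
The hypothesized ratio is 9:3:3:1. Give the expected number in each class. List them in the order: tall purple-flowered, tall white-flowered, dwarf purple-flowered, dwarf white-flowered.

Expected counts for N = 1098 under a 9:3:3:1 ratio (total parts = 16):
  tall purple-flowered: 1098 × 9/16 = 617.625
  tall white-flowered: 1098 × 3/16 = 205.875
  dwarf purple-flowered: 1098 × 3/16 = 205.875
  dwarf white-flowered: 1098 × 1/16 = 68.625

617.625, 205.875, 205.875, 68.625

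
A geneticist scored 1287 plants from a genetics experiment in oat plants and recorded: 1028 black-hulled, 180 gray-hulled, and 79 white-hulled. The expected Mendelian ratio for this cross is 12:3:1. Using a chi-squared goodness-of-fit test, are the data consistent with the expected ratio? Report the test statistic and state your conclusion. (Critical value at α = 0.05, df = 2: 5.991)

Expected counts for N = 1287 under a 12:3:1 ratio (total parts = 16):
  black-hulled: 1287 × 12/16 = 965.25
  gray-hulled: 1287 × 3/16 = 241.3125
  white-hulled: 1287 × 1/16 = 80.4375
χ² = Σ (O − E)² / E
  black-hulled: (1028 − 965.25)² / 965.25 = 4.0793
  gray-hulled: (180 − 241.3125)² / 241.3125 = 15.5782
  white-hulled: (79 − 80.4375)² / 80.4375 = 0.0257
χ² = 4.0793 + 15.5782 + 0.0257 = 19.6832 ≈ 19.683
Degrees of freedom = 3 − 1 = 2; critical value at α = 0.05 is 5.991.
Since 19.683 > 5.991, we reject the null hypothesis — the data do not fit the 12:3:1 ratio.

19.683; not consistent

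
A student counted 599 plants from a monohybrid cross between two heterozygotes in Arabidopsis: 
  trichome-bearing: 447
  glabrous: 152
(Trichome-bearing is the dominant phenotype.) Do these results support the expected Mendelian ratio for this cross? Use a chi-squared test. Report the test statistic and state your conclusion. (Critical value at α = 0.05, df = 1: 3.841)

For a monohybrid cross between heterozygotes with complete dominance, the expected phenotypic ratio is 3:1.
Expected counts for N = 599 under a 3:1 ratio (total parts = 4):
  trichome-bearing: 599 × 3/4 = 449.25
  glabrous: 599 × 1/4 = 149.75
χ² = Σ (O − E)² / E
  trichome-bearing: (447 − 449.25)² / 449.25 = 0.0113
  glabrous: (152 − 149.75)² / 149.75 = 0.0338
χ² = 0.0113 + 0.0338 = 0.0451 ≈ 0.045
Degrees of freedom = 2 − 1 = 1; critical value at α = 0.05 is 3.841.
Since 0.045 < 3.841, we fail to reject the null hypothesis — the data are consistent with the 3:1 ratio.

0.045; consistent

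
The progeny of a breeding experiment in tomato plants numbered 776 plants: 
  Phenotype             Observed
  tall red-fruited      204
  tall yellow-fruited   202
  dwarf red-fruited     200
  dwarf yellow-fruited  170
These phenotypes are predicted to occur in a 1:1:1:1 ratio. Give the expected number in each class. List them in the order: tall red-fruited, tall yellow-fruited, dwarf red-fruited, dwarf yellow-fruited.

Total ratio parts = 4. Expected numbers out of 776:
  tall red-fruited: 776 × 1/4 = 194
  tall yellow-fruited: 776 × 1/4 = 194
  dwarf red-fruited: 776 × 1/4 = 194
  dwarf yellow-fruited: 776 × 1/4 = 194

194, 194, 194, 194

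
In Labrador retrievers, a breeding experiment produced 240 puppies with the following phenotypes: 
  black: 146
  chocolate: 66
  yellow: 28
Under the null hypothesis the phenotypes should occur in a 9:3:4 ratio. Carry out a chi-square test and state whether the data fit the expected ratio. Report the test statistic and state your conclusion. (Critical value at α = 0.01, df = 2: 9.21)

Total ratio parts = 16. Expected numbers out of 240:
  black: 240 × 9/16 = 135
  chocolate: 240 × 3/16 = 45
  yellow: 240 × 4/16 = 60
χ² = Σ (O − E)² / E
  black: (146 − 135)² / 135 = 0.8963
  chocolate: (66 − 45)² / 45 = 9.8000
  yellow: (28 − 60)² / 60 = 17.0667
χ² = 0.8963 + 9.8000 + 17.0667 = 27.763
Degrees of freedom = 3 − 1 = 2; critical value at α = 0.01 is 9.21.
Since 27.763 > 9.21, we reject the null hypothesis — the data do not fit the 9:3:4 ratio.

27.763; not consistent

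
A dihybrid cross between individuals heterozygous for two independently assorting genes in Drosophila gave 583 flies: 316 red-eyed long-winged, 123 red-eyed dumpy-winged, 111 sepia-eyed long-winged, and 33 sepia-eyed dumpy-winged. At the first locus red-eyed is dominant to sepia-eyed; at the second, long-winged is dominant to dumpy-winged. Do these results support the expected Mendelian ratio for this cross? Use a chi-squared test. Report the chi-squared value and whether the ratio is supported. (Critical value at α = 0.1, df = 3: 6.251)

2.499; consistent

A dihybrid F₂ with independent assortment and complete dominance at both loci gives a 9:3:3:1 phenotypic ratio.
Under the 9:3:3:1 hypothesis (Σ ratio = 16, N = 583):
  red-eyed long-winged: 583 × 9/16 = 327.9375
  red-eyed dumpy-winged: 583 × 3/16 = 109.3125
  sepia-eyed long-winged: 583 × 3/16 = 109.3125
  sepia-eyed dumpy-winged: 583 × 1/16 = 36.4375
χ² = Σ (O − E)² / E
  red-eyed long-winged: (316 − 327.9375)² / 327.9375 = 0.4345
  red-eyed dumpy-winged: (123 − 109.3125)² / 109.3125 = 1.7139
  sepia-eyed long-winged: (111 − 109.3125)² / 109.3125 = 0.0261
  sepia-eyed dumpy-winged: (33 − 36.4375)² / 36.4375 = 0.3243
χ² = 0.4345 + 1.7139 + 0.0261 + 0.3243 = 2.4988 ≈ 2.499
Degrees of freedom = 4 − 1 = 3; critical value at α = 0.1 is 6.251.
Since 2.499 < 6.251, we fail to reject the null hypothesis — the data are consistent with the 9:3:3:1 ratio.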